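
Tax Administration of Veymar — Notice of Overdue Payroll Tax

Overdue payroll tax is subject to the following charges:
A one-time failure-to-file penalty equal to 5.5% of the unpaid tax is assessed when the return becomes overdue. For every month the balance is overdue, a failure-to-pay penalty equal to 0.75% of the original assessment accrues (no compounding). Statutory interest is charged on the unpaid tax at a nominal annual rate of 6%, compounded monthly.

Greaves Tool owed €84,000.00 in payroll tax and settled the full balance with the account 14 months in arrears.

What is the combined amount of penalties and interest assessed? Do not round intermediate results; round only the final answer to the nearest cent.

€19,514.98

Failure-to-file penalty: 5.5% × €84,000.00 = €4,620.00
Failure-to-pay penalty: 14 × 0.75% × €84,000.00 = €8,820.00
Interest (6%/yr ÷ 12 = 0.5%/month): €84,000.00 × ((1 + 0.005)^14 − 1) = €6,074.9751…
Penalties + interest = €13,440.0000 + €6,074.9751… = €19,514.98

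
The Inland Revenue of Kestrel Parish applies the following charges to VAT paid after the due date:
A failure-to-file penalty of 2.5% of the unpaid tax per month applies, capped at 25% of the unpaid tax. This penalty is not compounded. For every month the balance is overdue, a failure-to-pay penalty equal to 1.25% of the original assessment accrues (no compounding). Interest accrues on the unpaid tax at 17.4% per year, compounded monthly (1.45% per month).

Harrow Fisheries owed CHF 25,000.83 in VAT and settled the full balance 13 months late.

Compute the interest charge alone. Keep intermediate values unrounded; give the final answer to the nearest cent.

CHF 5,145.27

Interest: CHF 25,000.83 × ((1 + 0.0145)^13 − 1) = CHF 25,000.83 × 0.2058039… = CHF 5,145.2672…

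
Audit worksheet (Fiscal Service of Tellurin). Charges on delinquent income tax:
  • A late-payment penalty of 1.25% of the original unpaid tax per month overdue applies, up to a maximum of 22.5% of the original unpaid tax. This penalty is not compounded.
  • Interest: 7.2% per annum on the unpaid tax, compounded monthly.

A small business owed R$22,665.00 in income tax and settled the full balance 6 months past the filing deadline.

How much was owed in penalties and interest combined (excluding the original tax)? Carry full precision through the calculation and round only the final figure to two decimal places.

R$2,528.15

Penalty: 6 × 1.25% × R$22,665.00 = R$1,699.88… (below the 22.5% cap of R$5,099.63…)
Interest (7.2%/yr ÷ 12 = 0.6%/month): R$22,665.00 × ((1 + 0.006)^6 − 1) = R$828.2775…
Penalties + interest = R$1,699.8750 + R$828.2775… = R$2,528.15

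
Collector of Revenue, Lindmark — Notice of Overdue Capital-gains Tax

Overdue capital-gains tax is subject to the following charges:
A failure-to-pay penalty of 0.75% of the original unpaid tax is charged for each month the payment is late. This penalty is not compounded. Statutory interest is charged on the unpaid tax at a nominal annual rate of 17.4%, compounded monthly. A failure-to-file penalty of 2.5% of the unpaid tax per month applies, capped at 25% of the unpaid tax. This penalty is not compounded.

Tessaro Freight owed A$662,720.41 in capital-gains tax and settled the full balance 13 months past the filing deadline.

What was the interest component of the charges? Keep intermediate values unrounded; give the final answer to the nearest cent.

Interest (17.4%/yr ÷ 12 = 1.45%/month): A$662,720.41 × ((1 + 0.0145)^13 − 1) = A$136,390.4148…

A$136,390.41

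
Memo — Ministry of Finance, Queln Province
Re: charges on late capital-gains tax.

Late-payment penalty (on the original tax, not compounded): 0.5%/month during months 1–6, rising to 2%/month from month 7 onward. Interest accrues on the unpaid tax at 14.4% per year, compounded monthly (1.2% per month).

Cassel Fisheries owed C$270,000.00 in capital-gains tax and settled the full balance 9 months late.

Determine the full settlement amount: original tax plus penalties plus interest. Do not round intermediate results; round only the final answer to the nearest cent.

Penalty, months 1–6: 6 × 0.5% × C$270,000.00 = C$8,100.00
Penalty, months 7–9: 3 × 2% × C$270,000.00 = C$16,200.00
Interest: C$270,000.00 × ((1 + 0.012)^9 − 1) = C$270,000.00 × 0.1133318… = C$30,599.5850…
Total = C$270,000.00 + C$24,300.0000 + C$30,599.5850… = C$324,899.59

C$324,899.59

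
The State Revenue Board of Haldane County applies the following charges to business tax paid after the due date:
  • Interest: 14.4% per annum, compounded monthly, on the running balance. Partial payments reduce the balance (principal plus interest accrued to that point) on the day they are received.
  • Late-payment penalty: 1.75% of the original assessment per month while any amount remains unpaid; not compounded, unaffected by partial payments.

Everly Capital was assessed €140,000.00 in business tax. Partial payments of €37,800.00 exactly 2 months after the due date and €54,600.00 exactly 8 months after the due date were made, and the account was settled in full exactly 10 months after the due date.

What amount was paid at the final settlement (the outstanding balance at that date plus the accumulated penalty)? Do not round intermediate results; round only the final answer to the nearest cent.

€84,733.66

Monthly rate = 14.4% ÷ 12 = 1.2%
Balance at month 2: €140,000.0000 × (1 + 0.012)^2 = €143,380.1600
After €37,800.00 payment: €143,380.1600 − €37,800.00 = €105,580.1600
Balance at month 8: €105,580.1600 × (1 + 0.012)^6 = €113,413.6665…
After €54,600.00 payment: €113,413.6665… − €54,600.00 = €58,813.6665…
Balance at month 10: €58,813.6665… × (1 + 0.012)^2 = €60,233.6637…
Penalty: 10 × 1.75% × €140,000.00 = €24,500.00
Final settlement = outstanding balance + penalty = €60,233.6637… + €24,500.00 = €84,733.66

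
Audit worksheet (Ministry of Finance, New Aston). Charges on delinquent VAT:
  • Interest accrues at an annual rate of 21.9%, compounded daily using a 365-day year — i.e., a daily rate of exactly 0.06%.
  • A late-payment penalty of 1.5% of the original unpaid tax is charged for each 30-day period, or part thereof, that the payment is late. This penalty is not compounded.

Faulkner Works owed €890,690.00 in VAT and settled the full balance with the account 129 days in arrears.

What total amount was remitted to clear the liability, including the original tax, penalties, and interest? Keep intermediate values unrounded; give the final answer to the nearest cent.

€1,029,146.96

Penalty periods: ⌈129/30⌉ = 5; penalty = 5 × 1.5% × €890,690.00 = €66,801.75
Interest: €890,690.00 × ((1 + 0.0006)^129 − 1) = €890,690.00 × 0.08044910… = €71,655.2101…
Total = €890,690.00 + €66,801.7500 + €71,655.2101… = €1,029,146.96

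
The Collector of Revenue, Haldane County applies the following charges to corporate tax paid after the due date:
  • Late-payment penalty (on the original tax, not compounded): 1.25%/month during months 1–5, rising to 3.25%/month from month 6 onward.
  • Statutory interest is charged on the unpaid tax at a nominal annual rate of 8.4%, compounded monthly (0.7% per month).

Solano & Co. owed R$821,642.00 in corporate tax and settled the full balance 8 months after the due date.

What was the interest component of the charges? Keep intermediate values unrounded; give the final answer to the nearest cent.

R$47,155.17

Interest: R$821,642.00 × ((1 + 0.007)^8 − 1) = R$821,642.00 × 0.0573914… = R$47,155.1658…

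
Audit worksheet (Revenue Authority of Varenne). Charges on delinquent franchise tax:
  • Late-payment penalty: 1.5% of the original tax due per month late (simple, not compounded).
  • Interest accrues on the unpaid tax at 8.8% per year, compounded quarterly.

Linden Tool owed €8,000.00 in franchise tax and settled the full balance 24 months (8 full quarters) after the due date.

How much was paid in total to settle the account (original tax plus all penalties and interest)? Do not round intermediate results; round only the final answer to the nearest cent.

Late-payment penalty: 24 × 1.5% × €8,000.00 = €2,880.00
Interest (8.8%/yr ÷ 4 = 2.2%/quarter): €8,000.00 × ((1 + 0.022)^8 − 1) = €1,521.3198…
Total = €8,000.00 + €2,880.0000 + €1,521.3198… = €12,401.32

€12,401.32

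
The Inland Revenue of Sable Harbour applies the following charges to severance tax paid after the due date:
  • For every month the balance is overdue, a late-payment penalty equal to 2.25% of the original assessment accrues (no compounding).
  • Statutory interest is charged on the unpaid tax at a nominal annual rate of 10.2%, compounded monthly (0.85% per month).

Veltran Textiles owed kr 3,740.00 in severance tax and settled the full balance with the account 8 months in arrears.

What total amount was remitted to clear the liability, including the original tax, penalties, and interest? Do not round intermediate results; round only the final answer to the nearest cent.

kr 4,675.22

Late-payment penalty: 8 × 2.25% × kr 3,740.00 = kr 673.20
Interest: kr 3,740.00 × ((1 + 0.0085)^8 − 1) = kr 3,740.00 × 0.0700578… = kr 262.0160…
Total = kr 3,740.00 + kr 673.2000 + kr 262.0160… = kr 4,675.22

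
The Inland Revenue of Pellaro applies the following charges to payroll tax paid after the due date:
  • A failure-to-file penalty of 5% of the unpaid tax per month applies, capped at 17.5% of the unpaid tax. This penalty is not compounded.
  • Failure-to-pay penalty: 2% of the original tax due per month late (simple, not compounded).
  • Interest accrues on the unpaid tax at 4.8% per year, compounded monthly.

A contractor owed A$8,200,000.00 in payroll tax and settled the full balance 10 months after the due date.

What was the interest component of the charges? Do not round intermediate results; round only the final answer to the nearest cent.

Interest (4.8%/yr ÷ 12 = 0.4%/month): A$8,200,000.00 × ((1 + 0.004)^10 − 1) = A$333,967.4190…

A$333,967.42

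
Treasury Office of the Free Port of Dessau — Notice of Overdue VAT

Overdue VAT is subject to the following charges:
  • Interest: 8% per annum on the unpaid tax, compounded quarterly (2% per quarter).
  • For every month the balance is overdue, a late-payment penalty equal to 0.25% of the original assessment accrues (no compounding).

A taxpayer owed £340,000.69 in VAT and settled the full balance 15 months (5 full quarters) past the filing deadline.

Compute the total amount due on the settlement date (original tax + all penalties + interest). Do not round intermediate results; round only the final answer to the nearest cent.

£388,138.26

Late-payment penalty = 0.25% × £340,000.69 × 15 mo = £12,750.03…
Interest: £340,000.69 × ((1 + 0.02)^5 − 1) = £340,000.69 × 0.1040808… = £35,387.5449…
Total = £340,000.69 + £12,750.0259… + £35,387.5449… = £388,138.26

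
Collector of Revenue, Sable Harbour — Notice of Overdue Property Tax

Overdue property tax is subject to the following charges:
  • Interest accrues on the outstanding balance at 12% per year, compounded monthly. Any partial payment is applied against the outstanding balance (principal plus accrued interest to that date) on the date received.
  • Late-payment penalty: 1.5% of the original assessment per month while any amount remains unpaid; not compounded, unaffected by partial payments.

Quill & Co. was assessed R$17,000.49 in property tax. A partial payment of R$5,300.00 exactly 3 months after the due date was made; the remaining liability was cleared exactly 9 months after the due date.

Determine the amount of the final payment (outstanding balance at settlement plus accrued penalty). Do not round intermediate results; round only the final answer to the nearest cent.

Monthly rate = 12% ÷ 12 = 1%
Balance at month 3: R$17,000.4900 × (1 + 0.01)^3 = R$17,515.6218…
After R$5,300.00 payment: R$17,515.6218… − R$5,300.00 = R$12,215.6218…
Balance at month 9: R$12,215.6218… × (1 + 0.01)^6 = R$12,967.1287…
Penalty: 9 × 1.5% × R$17,000.49 = R$2,295.07…
Final settlement = outstanding balance + penalty = R$12,967.1287… + R$2,295.07… = R$15,262.19

R$15,262.19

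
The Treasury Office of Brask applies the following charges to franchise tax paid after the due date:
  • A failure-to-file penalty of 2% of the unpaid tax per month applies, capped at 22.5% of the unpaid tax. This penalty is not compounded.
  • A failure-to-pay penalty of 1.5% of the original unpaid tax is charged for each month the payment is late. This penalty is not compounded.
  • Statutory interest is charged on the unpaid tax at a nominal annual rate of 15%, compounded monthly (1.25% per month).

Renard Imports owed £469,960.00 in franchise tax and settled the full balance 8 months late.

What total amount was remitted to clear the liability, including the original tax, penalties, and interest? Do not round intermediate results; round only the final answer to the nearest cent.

Failure-to-file: 8 × 2% × £469,960.00 = £75,193.60 (under the 22.5% cap)
Failure-to-pay penalty = 1.5% × £469,960.00 × 8 mo = £56,395.20
Interest: £469,960.00 × ((1 + 0.0125)^8 − 1) = £469,960.00 × 0.1044861… = £49,104.2881…
Total = £469,960.00 + £131,588.8000 + £49,104.2881… = £650,653.09

£650,653.09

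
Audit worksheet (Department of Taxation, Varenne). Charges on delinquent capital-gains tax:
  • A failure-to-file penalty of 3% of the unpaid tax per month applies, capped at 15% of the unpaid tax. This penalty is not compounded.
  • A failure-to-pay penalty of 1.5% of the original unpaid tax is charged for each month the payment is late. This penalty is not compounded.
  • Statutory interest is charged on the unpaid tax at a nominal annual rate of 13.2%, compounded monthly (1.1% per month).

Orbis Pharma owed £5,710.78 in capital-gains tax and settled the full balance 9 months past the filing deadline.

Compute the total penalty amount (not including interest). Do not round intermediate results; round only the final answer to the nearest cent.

£1,627.57

Failure-to-file: 9 × 3% × £5,710.78 = £1,541.91…, capped at 15% × £5,710.78 = £856.62…
Failure-to-pay penalty: 9 × 1.5% × £5,710.78 = £770.96…
Total penalty = £856.62… + £770.96… = £1,627.57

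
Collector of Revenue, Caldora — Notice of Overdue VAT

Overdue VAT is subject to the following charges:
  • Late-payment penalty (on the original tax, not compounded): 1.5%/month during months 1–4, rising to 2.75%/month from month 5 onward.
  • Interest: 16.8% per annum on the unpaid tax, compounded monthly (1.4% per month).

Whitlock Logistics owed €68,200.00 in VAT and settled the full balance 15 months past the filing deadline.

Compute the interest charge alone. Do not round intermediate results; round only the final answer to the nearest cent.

€15,814.39

Interest: €68,200.00 × ((1 + 0.014)^15 − 1) = €68,200.00 × 0.2318826… = €15,814.3941…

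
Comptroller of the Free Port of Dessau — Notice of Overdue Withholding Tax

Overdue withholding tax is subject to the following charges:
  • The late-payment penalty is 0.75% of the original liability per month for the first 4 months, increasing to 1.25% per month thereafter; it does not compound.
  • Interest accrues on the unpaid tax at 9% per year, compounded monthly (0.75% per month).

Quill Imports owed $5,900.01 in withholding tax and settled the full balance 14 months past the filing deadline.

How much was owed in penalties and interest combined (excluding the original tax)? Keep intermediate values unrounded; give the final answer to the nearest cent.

Penalty, months 1–4: 4 × 0.75% × $5,900.01 = $177.00…
Penalty, months 5–14: 10 × 1.25% × $5,900.01 = $737.50…
Interest: $5,900.01 × ((1 + 0.0075)^14 − 1) = $5,900.01 × 0.1102755… = $650.6267…
Penalties + interest = $914.5016… + $650.6267… = $1,565.13

$1,565.13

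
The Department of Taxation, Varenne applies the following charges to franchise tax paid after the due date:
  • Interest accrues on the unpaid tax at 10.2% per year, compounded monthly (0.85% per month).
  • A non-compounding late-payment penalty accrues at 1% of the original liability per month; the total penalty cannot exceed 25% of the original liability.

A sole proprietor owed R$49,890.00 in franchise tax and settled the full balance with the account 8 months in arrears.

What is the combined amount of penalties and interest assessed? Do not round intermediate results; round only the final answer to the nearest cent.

Penalty: 8 × 1% × R$49,890.00 = R$3,991.20 (below the 25% cap of R$12,472.50)
Interest: R$49,890.00 × ((1 + 0.0085)^8 − 1) = R$49,890.00 × 0.0700578… = R$3,495.1816…
Penalties + interest = R$3,991.2000 + R$3,495.1816… = R$7,486.38

R$7,486.38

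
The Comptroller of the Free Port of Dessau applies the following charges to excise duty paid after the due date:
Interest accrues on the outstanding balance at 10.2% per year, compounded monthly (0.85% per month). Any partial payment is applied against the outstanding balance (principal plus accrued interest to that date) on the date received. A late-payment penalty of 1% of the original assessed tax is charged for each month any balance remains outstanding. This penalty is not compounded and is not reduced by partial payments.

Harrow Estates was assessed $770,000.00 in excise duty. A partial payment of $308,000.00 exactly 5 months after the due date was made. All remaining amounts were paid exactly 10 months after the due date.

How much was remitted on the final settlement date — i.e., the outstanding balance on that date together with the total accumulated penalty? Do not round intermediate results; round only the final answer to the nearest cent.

$593,696.63

Balance at month 5: $770,000.0000 × (1 + 0.0085)^5 = $803,286.0739…
After $308,000.00 payment: $803,286.0739… − $308,000.00 = $495,286.0739…
Balance at month 10: $495,286.0739… × (1 + 0.0085)^5 = $516,696.6308…
Penalty: 10 × 1% × $770,000.00 = $77,000.00
Final settlement = outstanding balance + penalty = $516,696.6308… + $77,000.00 = $593,696.63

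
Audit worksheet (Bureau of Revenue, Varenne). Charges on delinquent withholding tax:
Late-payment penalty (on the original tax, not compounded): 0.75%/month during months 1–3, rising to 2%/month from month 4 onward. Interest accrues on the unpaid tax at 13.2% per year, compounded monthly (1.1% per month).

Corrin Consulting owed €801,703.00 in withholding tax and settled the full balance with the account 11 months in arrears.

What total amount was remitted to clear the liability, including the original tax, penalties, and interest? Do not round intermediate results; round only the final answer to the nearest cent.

Penalty, months 1–3: 3 × 0.75% × €801,703.00 = €18,038.32…
Penalty, months 4–11: 8 × 2% × €801,703.00 = €128,272.48
Interest: €801,703.00 × ((1 + 0.011)^11 − 1) = €801,703.00 × 0.1278795… = €102,521.3962…
Total = €801,703.00 + €146,310.7975 + €102,521.3962… = €1,050,535.19

€1,050,535.19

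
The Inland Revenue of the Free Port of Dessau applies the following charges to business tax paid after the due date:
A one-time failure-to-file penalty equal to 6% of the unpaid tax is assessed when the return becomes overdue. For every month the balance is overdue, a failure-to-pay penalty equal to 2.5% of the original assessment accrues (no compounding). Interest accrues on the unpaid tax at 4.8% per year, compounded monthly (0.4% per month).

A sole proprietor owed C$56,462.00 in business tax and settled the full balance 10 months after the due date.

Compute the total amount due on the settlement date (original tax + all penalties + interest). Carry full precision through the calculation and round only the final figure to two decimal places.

C$76,264.79

Failure-to-file penalty: 6% × C$56,462.00 = C$3,387.72
Failure-to-pay penalty = 2.5% × C$56,462.00 × 10 mo = C$14,115.50
Interest: C$56,462.00 × ((1 + 0.004)^10 − 1) = C$56,462.00 × 0.0407277… = C$2,299.5693…
Total = C$56,462.00 + C$17,503.2200 + C$2,299.5693… = C$76,264.79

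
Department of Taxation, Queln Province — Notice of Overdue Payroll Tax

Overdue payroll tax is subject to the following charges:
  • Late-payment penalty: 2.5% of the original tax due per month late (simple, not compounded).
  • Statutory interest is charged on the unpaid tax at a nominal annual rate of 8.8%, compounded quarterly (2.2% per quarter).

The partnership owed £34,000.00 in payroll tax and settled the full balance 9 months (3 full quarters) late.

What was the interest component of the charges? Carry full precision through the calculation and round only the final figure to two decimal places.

£2,293.73

Interest: £34,000.00 × ((1 + 0.022)^3 − 1) = £34,000.00 × 0.0674626… = £2,293.7300…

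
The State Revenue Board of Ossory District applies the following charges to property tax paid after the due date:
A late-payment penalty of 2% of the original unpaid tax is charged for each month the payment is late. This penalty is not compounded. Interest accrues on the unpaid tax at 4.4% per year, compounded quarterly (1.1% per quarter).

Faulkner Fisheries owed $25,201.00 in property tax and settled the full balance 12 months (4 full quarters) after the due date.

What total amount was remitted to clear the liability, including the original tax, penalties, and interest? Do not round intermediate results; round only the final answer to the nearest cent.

Late-payment penalty = 2% × $25,201.00 × 12 mo = $6,048.24
Interest: $25,201.00 × ((1 + 0.011)^4 − 1) = $25,201.00 × 0.0447313… = $1,127.2745…
Total = $25,201.00 + $6,048.2400 + $1,127.2745… = $32,376.51

$32,376.51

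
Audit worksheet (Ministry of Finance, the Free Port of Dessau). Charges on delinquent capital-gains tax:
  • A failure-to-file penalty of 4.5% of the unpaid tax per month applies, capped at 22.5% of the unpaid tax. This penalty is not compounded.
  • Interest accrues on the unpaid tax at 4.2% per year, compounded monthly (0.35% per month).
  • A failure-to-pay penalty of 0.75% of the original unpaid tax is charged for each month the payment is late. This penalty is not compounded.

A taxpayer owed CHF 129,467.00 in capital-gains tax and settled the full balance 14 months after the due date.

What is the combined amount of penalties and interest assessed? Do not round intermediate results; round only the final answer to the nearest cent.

CHF 49,214.36

Failure-to-file: 14 × 4.5% × CHF 129,467.00 = CHF 81,564.21, capped at 22.5% × CHF 129,467.00 = CHF 29,130.08…
Failure-to-pay penalty: 14 × 0.75% × CHF 129,467.00 = CHF 13,594.04…
Interest: CHF 129,467.00 × ((1 + 0.0035)^14 − 1) = CHF 129,467.00 × 0.0501305… = CHF 6,490.2464…
Penalties + interest = CHF 42,724.1100 + CHF 6,490.2464… = CHF 49,214.36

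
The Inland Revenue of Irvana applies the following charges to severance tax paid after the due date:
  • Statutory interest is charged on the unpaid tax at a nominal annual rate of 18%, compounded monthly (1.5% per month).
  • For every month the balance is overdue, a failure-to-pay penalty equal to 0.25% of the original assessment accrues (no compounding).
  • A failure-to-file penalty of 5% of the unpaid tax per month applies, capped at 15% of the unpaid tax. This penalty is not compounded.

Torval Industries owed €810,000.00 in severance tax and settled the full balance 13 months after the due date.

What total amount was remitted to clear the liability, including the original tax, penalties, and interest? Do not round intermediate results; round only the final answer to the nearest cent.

€1,130,802.48

Failure-to-file: 13 × 5% × €810,000.00 = €526,500.00, capped at 15% × €810,000.00 = €121,500.00
Failure-to-pay penalty: 13 × 0.25% × €810,000.00 = €26,325.00
Interest: €810,000.00 × ((1 + 0.015)^13 − 1) = €810,000.00 × 0.2135524… = €172,977.4797…
Total = €810,000.00 + €147,825.0000 + €172,977.4797… = €1,130,802.48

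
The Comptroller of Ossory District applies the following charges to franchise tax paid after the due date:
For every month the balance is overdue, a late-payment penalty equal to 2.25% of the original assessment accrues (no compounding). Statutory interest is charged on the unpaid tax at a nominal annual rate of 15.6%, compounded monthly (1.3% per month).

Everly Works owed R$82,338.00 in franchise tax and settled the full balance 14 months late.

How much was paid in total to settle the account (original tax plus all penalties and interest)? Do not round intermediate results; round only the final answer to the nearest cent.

Late-payment penalty: 14 × 2.25% × R$82,338.00 = R$25,936.47
Interest: R$82,338.00 × ((1 + 0.013)^14 − 1) = R$82,338.00 × 0.1982081… = R$16,320.0549…
Total = R$82,338.00 + R$25,936.4700 + R$16,320.0549… = R$124,594.52

R$124,594.52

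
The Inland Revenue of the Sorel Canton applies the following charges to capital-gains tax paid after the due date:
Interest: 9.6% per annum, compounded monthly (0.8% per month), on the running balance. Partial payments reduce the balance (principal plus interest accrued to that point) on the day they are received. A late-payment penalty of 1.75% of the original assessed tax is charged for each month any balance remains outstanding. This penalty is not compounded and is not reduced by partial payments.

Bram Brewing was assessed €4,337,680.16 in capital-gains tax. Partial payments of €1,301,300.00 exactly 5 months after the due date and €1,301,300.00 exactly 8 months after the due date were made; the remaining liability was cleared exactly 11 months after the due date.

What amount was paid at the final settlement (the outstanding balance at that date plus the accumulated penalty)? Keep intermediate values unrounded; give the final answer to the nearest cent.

Balance at month 5: €4,337,680.1600 × (1 + 0.008)^5 = €4,513,985.7796…
After €1,301,300.00 payment: €4,513,985.7796… − €1,301,300.00 = €3,212,685.7796…
Balance at month 8: €3,212,685.7796… × (1 + 0.008)^3 = €3,290,408.7189…
After €1,301,300.00 payment: €3,290,408.7189… − €1,301,300.00 = €1,989,108.7189…
Balance at month 11: €1,989,108.7189… × (1 + 0.008)^3 = €2,037,230.2554…
Penalty: 11 × 1.75% × €4,337,680.16 = €835,003.43…
Final settlement = outstanding balance + penalty = €2,037,230.2554… + €835,003.43… = €2,872,233.69

€2,872,233.69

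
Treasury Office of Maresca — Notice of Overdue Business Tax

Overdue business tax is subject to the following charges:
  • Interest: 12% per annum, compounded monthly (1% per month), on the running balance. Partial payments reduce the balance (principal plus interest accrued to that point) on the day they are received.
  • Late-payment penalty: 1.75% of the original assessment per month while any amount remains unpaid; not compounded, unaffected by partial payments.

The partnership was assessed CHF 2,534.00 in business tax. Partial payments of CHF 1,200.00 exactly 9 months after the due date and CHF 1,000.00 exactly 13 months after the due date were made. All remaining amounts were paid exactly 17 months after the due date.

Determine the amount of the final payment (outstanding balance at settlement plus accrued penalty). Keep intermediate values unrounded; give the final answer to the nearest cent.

CHF 1,414.86

Balance at month 9: CHF 2,534.0000 × (1 + 0.01)^9 = CHF 2,771.3985…
After CHF 1,200.00 payment: CHF 2,771.3985… − CHF 1,200.00 = CHF 1,571.3985…
Balance at month 13: CHF 1,571.3985… × (1 + 0.01)^4 = CHF 1,635.2036…
After CHF 1,000.00 payment: CHF 1,635.2036… − CHF 1,000.00 = CHF 635.2036…
Balance at month 17: CHF 635.2036… × (1 + 0.01)^4 = CHF 660.9954…
Penalty: 17 × 1.75% × CHF 2,534.00 = CHF 753.87…
Final settlement = outstanding balance + penalty = CHF 660.9954… + CHF 753.87… = CHF 1,414.86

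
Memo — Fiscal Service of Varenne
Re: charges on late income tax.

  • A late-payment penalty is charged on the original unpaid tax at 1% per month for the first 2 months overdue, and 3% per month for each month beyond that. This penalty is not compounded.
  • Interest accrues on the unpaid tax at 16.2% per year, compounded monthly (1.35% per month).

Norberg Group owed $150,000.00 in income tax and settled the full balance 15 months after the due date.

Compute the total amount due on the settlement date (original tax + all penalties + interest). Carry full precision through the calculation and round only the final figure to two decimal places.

$244,920.37

Penalty, months 1–2: 2 × 1% × $150,000.00 = $3,000.00
Penalty, months 3–15: 13 × 3% × $150,000.00 = $58,500.00
Interest: $150,000.00 × ((1 + 0.0135)^15 − 1) = $150,000.00 × 0.2228024… = $33,420.3655…
Total = $150,000.00 + $61,500.0000 + $33,420.3655… = $244,920.37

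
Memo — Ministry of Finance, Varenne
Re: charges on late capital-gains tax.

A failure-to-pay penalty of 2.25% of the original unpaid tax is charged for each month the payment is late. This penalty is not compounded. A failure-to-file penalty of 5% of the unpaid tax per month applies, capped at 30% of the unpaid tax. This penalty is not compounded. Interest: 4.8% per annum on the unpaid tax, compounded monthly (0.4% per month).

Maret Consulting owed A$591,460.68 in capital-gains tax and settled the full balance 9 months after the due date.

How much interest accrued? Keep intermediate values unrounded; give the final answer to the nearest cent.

A$21,636.46

Interest: A$591,460.68 × ((1 + 0.004)^9 − 1) = A$591,460.68 × 0.0365814… = A$21,636.4647…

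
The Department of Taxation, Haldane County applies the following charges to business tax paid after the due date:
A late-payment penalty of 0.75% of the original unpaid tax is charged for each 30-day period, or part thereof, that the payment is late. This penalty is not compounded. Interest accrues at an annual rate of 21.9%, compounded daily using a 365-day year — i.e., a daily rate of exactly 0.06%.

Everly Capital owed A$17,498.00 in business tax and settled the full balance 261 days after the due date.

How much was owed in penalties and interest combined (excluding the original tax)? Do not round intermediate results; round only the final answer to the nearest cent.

Penalty periods: ⌈261/30⌉ = 9; penalty = 9 × 0.75% × A$17,498.00 = A$1,181.12…
Interest: A$17,498.00 × ((1 + 0.0006)^261 − 1) = A$17,498.00 × 0.16947279… = A$2,965.4348…
Penalties + interest = A$1,181.1150 + A$2,965.4348… = A$4,146.55

A$4,146.55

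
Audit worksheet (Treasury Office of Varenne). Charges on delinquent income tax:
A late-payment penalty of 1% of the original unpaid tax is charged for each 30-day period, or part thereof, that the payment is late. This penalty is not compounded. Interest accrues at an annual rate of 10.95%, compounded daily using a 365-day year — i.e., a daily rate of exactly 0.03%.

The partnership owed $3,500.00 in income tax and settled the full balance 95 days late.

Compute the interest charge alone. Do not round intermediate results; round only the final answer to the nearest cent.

Interest: $3,500.00 × ((1 + 0.0003)^95 − 1) = $3,500.00 × 0.02890561… = $101.1696…

$101.17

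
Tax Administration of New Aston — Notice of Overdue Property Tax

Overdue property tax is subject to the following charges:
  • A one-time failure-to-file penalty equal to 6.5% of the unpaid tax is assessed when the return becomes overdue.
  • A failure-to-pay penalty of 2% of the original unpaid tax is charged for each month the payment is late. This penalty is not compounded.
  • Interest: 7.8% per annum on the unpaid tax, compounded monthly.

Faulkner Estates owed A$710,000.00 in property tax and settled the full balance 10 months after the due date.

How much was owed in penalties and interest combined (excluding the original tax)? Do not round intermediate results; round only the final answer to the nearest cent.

A$235,673.55

Failure-to-file penalty: 6.5% × A$710,000.00 = A$46,150.00
Failure-to-pay penalty: 10 × 2% × A$710,000.00 = A$142,000.00
Interest (7.8%/yr ÷ 12 = 0.65%/month): A$710,000.00 × ((1 + 0.0065)^10 − 1) = A$47,523.5538…
Penalties + interest = A$188,150.0000 + A$47,523.5538… = A$235,673.55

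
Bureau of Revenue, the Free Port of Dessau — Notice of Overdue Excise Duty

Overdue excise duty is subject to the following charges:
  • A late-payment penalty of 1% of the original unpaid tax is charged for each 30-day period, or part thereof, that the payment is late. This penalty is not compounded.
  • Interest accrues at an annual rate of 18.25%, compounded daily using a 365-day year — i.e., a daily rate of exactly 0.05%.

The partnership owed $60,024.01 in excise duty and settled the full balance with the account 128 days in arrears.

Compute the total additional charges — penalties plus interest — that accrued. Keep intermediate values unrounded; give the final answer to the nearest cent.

$6,967.31

Penalty periods: ⌈128/30⌉ = 5; penalty = 5 × 1% × $60,024.01 = $3,001.20…
Interest: $60,024.01 × ((1 + 0.0005)^128 − 1) = $60,024.01 × 0.06607535… = $3,966.1073…
Penalties + interest = $3,001.2005 + $3,966.1073… = $6,967.31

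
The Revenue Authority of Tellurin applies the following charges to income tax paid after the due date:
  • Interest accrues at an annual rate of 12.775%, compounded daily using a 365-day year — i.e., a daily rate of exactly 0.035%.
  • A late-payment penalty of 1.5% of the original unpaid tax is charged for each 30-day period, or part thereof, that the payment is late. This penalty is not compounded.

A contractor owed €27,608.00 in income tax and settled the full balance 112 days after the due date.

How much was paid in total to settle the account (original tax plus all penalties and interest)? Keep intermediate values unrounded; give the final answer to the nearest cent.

€30,368.01

Penalty periods: ⌈112/30⌉ = 4; penalty = 4 × 1.5% × €27,608.00 = €1,656.48
Interest: €27,608.00 × ((1 + 0.00035)^112 − 1) = €27,608.00 × 0.03997133… = €1,103.5284…
Total = €27,608.00 + €1,656.4800 + €1,103.5284… = €30,368.01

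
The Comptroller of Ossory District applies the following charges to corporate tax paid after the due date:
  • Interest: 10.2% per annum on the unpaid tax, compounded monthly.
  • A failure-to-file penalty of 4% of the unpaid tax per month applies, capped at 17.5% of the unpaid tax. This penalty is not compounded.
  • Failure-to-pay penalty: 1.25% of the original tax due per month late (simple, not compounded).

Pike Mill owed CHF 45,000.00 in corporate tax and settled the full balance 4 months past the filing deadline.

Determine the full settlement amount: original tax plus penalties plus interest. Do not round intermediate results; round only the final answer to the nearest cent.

Failure-to-file: 4 × 4% × CHF 45,000.00 = CHF 7,200.00 (under the 17.5% cap)
Failure-to-pay penalty = 1.25% × CHF 45,000.00 × 4 mo = CHF 2,250.00
Interest (10.2%/yr ÷ 12 = 0.85%/month): CHF 45,000.00 × ((1 + 0.0085)^4 − 1) = CHF 1,549.6183…
Total = CHF 45,000.00 + CHF 9,450.0000 + CHF 1,549.6183… = CHF 55,999.62

CHF 55,999.62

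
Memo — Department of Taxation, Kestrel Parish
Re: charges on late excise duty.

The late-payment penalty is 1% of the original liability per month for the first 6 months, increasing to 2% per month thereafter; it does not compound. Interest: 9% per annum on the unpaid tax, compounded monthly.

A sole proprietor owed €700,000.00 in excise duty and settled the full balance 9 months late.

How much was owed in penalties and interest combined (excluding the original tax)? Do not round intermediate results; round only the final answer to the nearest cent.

Penalty, months 1–6: 6 × 1% × €700,000.00 = €42,000.00
Penalty, months 7–9: 3 × 2% × €700,000.00 = €42,000.00
Interest (9%/yr ÷ 12 = 0.75%/month): €700,000.00 × ((1 + 0.0075)^9 − 1) = €48,692.5874…
Penalties + interest = €84,000.0000 + €48,692.5874… = €132,692.59

€132,692.59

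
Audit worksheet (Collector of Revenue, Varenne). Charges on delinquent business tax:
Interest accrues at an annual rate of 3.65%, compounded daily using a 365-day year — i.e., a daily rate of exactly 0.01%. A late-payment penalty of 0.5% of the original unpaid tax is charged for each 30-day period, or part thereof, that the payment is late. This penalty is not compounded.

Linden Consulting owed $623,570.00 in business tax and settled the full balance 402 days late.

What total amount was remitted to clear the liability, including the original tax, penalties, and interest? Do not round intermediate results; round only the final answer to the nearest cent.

$692,796.79

Penalty periods: ⌈402/30⌉ = 14; penalty = 14 × 0.5% × $623,570.00 = $43,649.90
Interest: $623,570.00 × ((1 + 0.0001)^402 − 1) = $623,570.00 × 0.04101686… = $25,576.8864…
Total = $623,570.00 + $43,649.9000 + $25,576.8864… = $692,796.79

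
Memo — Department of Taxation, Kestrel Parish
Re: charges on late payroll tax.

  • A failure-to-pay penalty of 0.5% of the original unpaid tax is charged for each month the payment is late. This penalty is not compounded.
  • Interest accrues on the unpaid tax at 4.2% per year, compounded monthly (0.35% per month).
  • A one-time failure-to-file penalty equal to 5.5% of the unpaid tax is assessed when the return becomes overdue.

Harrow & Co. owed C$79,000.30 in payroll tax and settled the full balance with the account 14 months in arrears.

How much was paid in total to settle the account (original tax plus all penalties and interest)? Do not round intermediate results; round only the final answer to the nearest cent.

C$92,835.66

Failure-to-file penalty: 5.5% × C$79,000.30 = C$4,345.02…
Failure-to-pay penalty = 0.5% × C$79,000.30 × 14 mo = C$5,530.02…
Interest: C$79,000.30 × ((1 + 0.0035)^14 − 1) = C$79,000.30 × 0.0501305… = C$3,960.3252…
Total = C$79,000.30 + C$9,875.0375 + C$3,960.3252… = C$92,835.66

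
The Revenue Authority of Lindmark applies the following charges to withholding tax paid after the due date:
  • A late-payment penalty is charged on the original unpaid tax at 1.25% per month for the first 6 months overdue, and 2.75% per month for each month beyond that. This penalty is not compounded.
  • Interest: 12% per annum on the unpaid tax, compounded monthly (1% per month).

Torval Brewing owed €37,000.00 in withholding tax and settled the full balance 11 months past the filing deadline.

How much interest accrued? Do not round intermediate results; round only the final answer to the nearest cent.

€4,279.73

Interest: €37,000.00 × ((1 + 0.01)^11 − 1) = €37,000.00 × 0.1156683… = €4,279.7288…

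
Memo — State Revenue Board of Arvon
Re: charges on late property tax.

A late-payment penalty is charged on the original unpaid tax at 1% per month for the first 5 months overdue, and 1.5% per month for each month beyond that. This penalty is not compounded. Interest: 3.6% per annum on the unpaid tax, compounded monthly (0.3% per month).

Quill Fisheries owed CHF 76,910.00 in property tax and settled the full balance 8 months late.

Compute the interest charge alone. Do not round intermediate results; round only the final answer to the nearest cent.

CHF 1,865.34

Interest: CHF 76,910.00 × ((1 + 0.003)^8 − 1) = CHF 76,910.00 × 0.0242535… = CHF 1,865.3380…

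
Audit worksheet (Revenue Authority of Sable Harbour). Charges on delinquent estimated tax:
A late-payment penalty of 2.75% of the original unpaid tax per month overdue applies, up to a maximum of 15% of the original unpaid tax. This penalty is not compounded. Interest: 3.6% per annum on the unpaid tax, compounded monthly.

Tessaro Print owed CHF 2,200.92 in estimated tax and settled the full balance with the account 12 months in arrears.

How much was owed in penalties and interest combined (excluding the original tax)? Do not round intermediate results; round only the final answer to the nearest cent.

Penalty (uncapped): 12 × 2.75% × CHF 2,200.92 = CHF 726.30…; cap = 15% × CHF 2,200.92 = CHF 330.14… → penalty = CHF 330.14…
Interest (3.6%/yr ÷ 12 = 0.3%/month): CHF 2,200.92 × ((1 + 0.003)^12 − 1) = CHF 80.5536…
Penalties + interest = CHF 330.1380 + CHF 80.5536… = CHF 410.69

CHF 410.69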